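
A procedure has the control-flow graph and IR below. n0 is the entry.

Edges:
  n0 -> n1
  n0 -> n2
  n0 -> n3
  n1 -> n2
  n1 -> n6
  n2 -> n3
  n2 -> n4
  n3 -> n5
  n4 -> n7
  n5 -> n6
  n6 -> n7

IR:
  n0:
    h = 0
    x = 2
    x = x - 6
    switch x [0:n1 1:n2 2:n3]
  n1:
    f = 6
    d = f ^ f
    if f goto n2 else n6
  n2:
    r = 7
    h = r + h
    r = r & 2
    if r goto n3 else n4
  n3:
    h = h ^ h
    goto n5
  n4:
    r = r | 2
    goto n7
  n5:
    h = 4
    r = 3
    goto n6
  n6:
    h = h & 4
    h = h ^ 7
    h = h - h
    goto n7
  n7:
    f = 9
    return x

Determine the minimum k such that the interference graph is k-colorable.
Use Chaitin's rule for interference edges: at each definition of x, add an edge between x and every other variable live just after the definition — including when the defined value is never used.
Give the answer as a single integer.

Answer: 4

Working:
Block summaries:
  n0: {h,x} / ∅
  n1: {d,f} / ∅
  n2: {h,r} / {h}
  n3: {h} / {h}
  n4: {r} / {r}
  n5: {h,r} / ∅
  n6: {h} / {h}
  n7: {f} / {x}

Live sets:
  live n0: ∅→{h,x}
  live n1: {h,x}→{h,x}
  live n2: {h,x}→{h,r,x}
  live n3: {h,x}→{x}
  live n4: {r,x}→{x}
  live n5: {x}→{h,x}
  live n6: {h,x}→{x}
  live n7: {x}→∅

Conflict graph:
  d: {f,h,x}
  f: {d,h,x}
  h: {d,f,r,x}
  r: {h,x}
  x: {d,f,h,r}

Chromatic number:
  lower bound: {d,f,h,x} mutually conflict ⇒ χ ≥ 4
  assign d→R2 f→R3 h→R0 r→R2 x→R1 — no edge inside a register ⇒ χ ≤ 4
  χ = 4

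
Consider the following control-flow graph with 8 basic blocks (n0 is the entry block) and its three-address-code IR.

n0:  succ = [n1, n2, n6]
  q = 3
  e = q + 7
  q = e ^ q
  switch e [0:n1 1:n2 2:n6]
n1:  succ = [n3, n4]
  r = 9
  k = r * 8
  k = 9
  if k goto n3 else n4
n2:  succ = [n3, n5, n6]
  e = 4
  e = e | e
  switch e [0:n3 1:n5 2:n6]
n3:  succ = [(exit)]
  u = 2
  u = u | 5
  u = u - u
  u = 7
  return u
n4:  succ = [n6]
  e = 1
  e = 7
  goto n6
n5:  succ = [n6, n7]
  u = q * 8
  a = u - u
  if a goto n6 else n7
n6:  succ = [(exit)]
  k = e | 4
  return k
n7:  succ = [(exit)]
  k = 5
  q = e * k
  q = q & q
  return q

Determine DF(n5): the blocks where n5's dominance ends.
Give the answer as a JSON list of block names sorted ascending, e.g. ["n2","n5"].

idom tree: n1←n0 n2←n0 n3←n0 n4←n1 n5←n2 n6←n0 n7←n5
Join-block Dom:
  n3: preds {n1,n2}: {n0,n1} ∩ {n0,n2} = {n0}; idom=n0
  n6: preds {n0,n2,n4,n5}: {n0} ∩ {n0,n2} ∩ {n0,n1,n4} ∩ {n0,n2,n5} = {n0}; idom=n0

Frontier:
  join n3 pred n1: n1 stop@n0
  join n3 pred n2: n2 stop@n0
  join n6 pred n0: · stop@n0
  join n6 pred n2: n2 stop@n0
  join n6 pred n4: n4→n1 stop@n0
  join n6 pred n5: n5→n2 stop@n0
  n0 → ∅
  n1 → {n3,n6}
  n2 → {n3,n6}
  n3 → ∅
  n4 → {n6}
  n5 → {n6}
  n6 → ∅
  n7 → ∅

DF(n5) = ["n6"]

Answer: ["n6"]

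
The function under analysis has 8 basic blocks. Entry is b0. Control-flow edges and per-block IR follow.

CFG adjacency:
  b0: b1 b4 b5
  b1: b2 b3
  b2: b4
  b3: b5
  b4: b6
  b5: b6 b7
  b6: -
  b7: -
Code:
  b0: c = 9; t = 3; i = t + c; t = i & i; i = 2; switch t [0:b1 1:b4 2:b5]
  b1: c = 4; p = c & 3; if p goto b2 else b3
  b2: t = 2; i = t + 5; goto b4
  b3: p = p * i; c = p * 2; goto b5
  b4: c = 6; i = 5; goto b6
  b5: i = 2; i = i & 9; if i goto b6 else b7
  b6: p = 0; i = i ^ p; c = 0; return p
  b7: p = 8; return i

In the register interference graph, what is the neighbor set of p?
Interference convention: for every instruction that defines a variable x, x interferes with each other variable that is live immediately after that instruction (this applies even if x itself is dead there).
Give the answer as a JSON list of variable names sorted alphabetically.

Answer: ["c", "i"]

Derivation:
def/use:
  b0 def {c,i,t} use ∅
  b1 def {c,p} use ∅
  b2 def {i,t} use ∅
  b3 def {c,p} use {i,p}
  b4 def {c,i} use ∅
  b5 def {i} use ∅
  b6 def {c,i,p} use {i}
  b7 def {p} use {i}

Live sets:
  b0: in=∅ out={i}
  b1: in={i} out={i,p}
  b2: in=∅ out=∅
  b3: in={i,p} out=∅
  b4: in=∅ out={i}
  b5: in=∅ out={i}
  b6: in={i} out=∅
  b7: in={i} out=∅

Interfere edges:
  c — {i,p,t}
  i — {c,p,t}
  p — {c,i}
  t — {c,i}

N(p) = ["c", "i"]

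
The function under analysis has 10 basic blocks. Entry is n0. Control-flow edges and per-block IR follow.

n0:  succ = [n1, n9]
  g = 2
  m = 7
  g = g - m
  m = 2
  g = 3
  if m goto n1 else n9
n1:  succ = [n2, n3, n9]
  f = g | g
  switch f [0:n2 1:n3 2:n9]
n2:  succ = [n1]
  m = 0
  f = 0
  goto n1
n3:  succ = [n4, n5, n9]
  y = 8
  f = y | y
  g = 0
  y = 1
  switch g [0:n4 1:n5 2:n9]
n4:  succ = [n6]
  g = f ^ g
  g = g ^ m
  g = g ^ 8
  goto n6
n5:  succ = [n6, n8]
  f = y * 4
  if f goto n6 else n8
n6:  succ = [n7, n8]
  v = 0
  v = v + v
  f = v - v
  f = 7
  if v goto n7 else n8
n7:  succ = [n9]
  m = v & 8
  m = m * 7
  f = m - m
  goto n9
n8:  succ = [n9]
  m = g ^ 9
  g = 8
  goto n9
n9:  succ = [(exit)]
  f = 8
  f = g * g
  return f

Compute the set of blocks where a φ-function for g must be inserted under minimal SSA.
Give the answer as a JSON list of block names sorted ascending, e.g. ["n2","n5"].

Answer: ["n6", "n8", "n9"]

Working:
idom tree: n1←n0 n2←n1 n3←n1 n4←n3 n5←n3 n6←n3 n7←n6 n8←n3 n9←n0
Join-block Dom:
  n1: preds {n0,n2}: {n0} ∩ {n0,n1,n2} = {n0}; idom=n0
  n6: preds {n4,n5}: {n0,n1,n3,n4} ∩ {n0,n1,n3,n5} = {n0,n1,n3}; idom=n3
  n8: preds {n5,n6}: {n0,n1,n3,n5} ∩ {n0,n1,n3,n6} = {n0,n1,n3}; idom=n3
  n9: preds {n0,n1,n3,n7,n8}: {n0} ∩ {n0,n1} ∩ {n0,n1,n3} ∩ {n0,n1,n3,n6,n7} ∩ {n0,n1,n3,n8} = {n0}; idom=n0

Frontier:
  join n1 pred n0: · stop@n0
  join n1 pred n2: n2→n1 stop@n0
  join n6 pred n4: n4 stop@n3
  join n6 pred n5: n5 stop@n3
  join n8 pred n5: n5 stop@n3
  join n8 pred n6: n6 stop@n3
  join n9 pred n0: · stop@n0
  join n9 pred n1: n1 stop@n0
  join n9 pred n3: n3→n1 stop@n0
  join n9 pred n7: n7→n6→n3→n1 stop@n0
  join n9 pred n8: n8→n3→n1 stop@n0
  n0: DF=∅
  n1: DF={n1,n9}
  n2: DF={n1}
  n3: DF={n9}
  n4: DF={n6}
  n5: DF={n6,n8}
  n6: DF={n8,n9}
  n7: DF={n9}
  n8: DF={n9}
  n9: DF=∅

φ for g: defs {n0,n3,n4,n8}
  DF⁺ = {n6,n8,n9}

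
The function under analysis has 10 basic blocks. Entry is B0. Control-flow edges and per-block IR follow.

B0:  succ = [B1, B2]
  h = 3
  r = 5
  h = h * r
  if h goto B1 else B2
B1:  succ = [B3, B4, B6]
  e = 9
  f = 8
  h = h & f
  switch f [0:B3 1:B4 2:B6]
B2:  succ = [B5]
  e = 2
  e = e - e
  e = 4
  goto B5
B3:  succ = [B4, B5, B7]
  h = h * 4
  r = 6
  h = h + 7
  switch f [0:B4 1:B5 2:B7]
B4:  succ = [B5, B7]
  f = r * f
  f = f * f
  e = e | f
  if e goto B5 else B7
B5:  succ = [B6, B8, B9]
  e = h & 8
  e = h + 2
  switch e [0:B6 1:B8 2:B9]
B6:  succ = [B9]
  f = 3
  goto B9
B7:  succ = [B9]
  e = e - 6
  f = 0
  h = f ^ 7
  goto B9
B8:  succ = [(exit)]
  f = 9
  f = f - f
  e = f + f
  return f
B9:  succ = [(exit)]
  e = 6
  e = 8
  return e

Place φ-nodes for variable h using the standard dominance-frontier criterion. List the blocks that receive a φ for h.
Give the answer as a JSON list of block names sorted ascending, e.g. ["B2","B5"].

Answer: ["B4", "B5", "B6", "B7", "B9"]

Working:
idom tree: B1←B0 B2←B0 B3←B1 B4←B1 B5←B0 B6←B0 B7←B1 B8←B5 B9←B0
Dom∩ at merges:
  B4: preds {B1,B3}: {B0,B1} ∩ {B0,B1,B3} = {B0,B1}; idom=B1
  B5: preds {B2,B3,B4}: {B0,B2} ∩ {B0,B1,B3} ∩ {B0,B1,B4} = {B0}; idom=B0
  B6: preds {B1,B5}: {B0,B1} ∩ {B0,B5} = {B0}; idom=B0
  B7: preds {B3,B4}: {B0,B1,B3} ∩ {B0,B1,B4} = {B0,B1}; idom=B1
  B9: preds {B5,B6,B7}: {B0,B5} ∩ {B0,B6} ∩ {B0,B1,B7} = {B0}; idom=B0

Frontier:
  join B4 pred B1: · stop@B1
  join B4 pred B3: B3 stop@B1
  join B5 pred B2: B2 stop@B0
  join B5 pred B3: B3→B1 stop@B0
  join B5 pred B4: B4→B1 stop@B0
  join B6 pred B1: B1 stop@B0
  join B6 pred B5: B5 stop@B0
  join B7 pred B3: B3 stop@B1
  join B7 pred B4: B4 stop@B1
  join B9 pred B5: B5 stop@B0
  join B9 pred B6: B6 stop@B0
  join B9 pred B7: B7→B1 stop@B0
  B0: DF=∅
  B1: DF={B5,B6,B9}
  B2: DF={B5}
  B3: DF={B4,B5,B7}
  B4: DF={B5,B7}
  B5: DF={B6,B9}
  B6: DF={B9}
  B7: DF={B9}
  B8: DF=∅
  B9: DF=∅

φ for h: defs {B0,B1,B3,B7}
  DF⁺ = {B4,B5,B6,B7,B9}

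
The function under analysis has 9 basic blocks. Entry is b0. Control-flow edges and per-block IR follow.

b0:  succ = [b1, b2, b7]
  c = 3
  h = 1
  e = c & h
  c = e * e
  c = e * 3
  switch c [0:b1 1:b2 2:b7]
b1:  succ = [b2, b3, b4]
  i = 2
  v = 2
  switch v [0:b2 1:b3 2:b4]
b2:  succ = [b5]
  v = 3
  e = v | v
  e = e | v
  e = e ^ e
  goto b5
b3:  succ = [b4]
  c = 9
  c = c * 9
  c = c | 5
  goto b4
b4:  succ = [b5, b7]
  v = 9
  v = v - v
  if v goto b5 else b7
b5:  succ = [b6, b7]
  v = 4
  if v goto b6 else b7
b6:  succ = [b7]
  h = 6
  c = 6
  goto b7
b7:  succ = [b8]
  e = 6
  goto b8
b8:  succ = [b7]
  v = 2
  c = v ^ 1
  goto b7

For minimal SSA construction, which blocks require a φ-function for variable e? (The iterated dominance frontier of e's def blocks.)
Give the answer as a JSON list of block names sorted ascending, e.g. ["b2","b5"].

Answer: ["b5", "b7"]

Derivation:
idom tree: b1←b0 b2←b0 b3←b1 b4←b1 b5←b0 b6←b5 b7←b0 b8←b7
Join-block Dom:
  b2: preds {b0,b1}: {b0} ∩ {b0,b1} = {b0}; idom=b0
  b4: preds {b1,b3}: {b0,b1} ∩ {b0,b1,b3} = {b0,b1}; idom=b1
  b5: preds {b2,b4}: {b0,b2} ∩ {b0,b1,b4} = {b0}; idom=b0
  b7: preds {b0,b4,b5,b6,b8}: {b0} ∩ {b0,b1,b4} ∩ {b0,b5} ∩ {b0,b5,b6} ∩ {b0,b7,b8} = {b0}; idom=b0

DF derivation:
  join b2 pred b0: · stop@b0
  join b2 pred b1: b1 stop@b0
  join b4 pred b1: · stop@b1
  join b4 pred b3: b3 stop@b1
  join b5 pred b2: b2 stop@b0
  join b5 pred b4: b4→b1 stop@b0
  join b7 pred b0: · stop@b0
  join b7 pred b4: b4→b1 stop@b0
  join b7 pred b5: b5 stop@b0
  join b7 pred b6: b6→b5 stop@b0
  join b7 pred b8: b8→b7 stop@b0
  b0: DF=∅
  b1: DF={b2,b5,b7}
  b2: DF={b5}
  b3: DF={b4}
  b4: DF={b5,b7}
  b5: DF={b7}
  b6: DF={b7}
  b7: DF={b7}
  b8: DF={b7}

φ for e: defs {b0,b2,b7}
  DF⁺ = {b5,b7}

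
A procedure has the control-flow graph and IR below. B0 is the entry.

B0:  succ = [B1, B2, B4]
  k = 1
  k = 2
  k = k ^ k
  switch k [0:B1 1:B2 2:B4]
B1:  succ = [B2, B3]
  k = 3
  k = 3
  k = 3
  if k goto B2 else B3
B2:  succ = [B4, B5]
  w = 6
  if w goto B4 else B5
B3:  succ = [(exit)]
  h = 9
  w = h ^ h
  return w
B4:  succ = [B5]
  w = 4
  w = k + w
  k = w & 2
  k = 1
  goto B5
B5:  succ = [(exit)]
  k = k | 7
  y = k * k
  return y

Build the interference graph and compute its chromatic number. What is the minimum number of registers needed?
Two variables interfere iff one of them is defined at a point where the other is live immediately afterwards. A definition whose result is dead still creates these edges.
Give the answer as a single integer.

Answer: 2

Analysis:
Per-block:
  B0 def {k} use ∅
  B1 def {k} use ∅
  B2 def {w} use ∅
  B3 def {h,w} use ∅
  B4 def {k,w} use {k}
  B5 def {k,y} use {k}

Backward fixpoint:
  B0: in=∅ out={k}
  B1: in=∅ out={k}
  B2: in={k} out={k}
  B3: in=∅ out=∅
  B4: in={k} out={k}
  B5: in={k} out=∅

Interfere edges:
  h: ∅
  k: {w}
  w: {k}
  y: ∅

Chromatic number:
  {k,w} pairwise interfere (2-clique) ⇒ χ ≥ 2
  2-colouring: r0={h,k,y}  r1={w}
  χ = 2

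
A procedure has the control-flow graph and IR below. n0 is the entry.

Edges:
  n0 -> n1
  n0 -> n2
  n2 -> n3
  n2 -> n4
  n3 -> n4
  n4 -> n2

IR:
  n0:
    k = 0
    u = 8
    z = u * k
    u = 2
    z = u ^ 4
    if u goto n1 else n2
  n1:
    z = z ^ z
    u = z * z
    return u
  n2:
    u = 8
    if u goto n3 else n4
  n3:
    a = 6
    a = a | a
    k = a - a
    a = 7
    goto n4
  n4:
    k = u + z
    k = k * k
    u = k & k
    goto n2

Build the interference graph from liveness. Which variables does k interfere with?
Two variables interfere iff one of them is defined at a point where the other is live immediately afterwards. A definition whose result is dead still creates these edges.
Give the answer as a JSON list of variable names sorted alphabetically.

Block summaries:
  n0: def={k,u,z} ue=∅
  n1: def={u,z} ue={z}
  n2: def={u} ue=∅
  n3: def={a,k} ue=∅
  n4: def={k,u} ue={u,z}

Backward fixpoint:
  live n0: ∅→{z}
  live n1: {z}→∅
  live n2: {z}→{u,z}
  live n3: {u,z}→{u,z}
  live n4: {u,z}→{z}

Interfere edges:
  a: {u,z}
  k: {u,z}
  u: {a,k,z}
  z: {a,k,u}

N(k) = ["u", "z"]

Answer: ["u", "z"]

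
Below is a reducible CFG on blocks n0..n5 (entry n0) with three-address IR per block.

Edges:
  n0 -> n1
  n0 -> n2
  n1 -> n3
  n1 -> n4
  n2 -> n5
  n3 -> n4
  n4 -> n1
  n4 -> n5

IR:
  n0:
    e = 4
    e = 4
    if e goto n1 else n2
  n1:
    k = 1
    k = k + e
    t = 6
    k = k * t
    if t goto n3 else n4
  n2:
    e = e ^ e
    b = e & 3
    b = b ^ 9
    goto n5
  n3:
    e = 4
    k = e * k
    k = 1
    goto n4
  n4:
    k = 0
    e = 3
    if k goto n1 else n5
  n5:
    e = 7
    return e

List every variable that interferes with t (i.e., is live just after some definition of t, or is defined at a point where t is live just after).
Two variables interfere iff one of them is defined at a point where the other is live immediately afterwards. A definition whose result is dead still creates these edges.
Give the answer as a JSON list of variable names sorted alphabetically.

Answer: ["k"]

Working:
def/use:
  n0: {e} / ∅
  n1: {k,t} / {e}
  n2: {b,e} / {e}
  n3: {e,k} / {k}
  n4: {e,k} / ∅
  n5: {e} / ∅

Liveness:
  n0 li=∅ lo={e}
  n1 li={e} lo={k}
  n2 li={e} lo=∅
  n3 li={k} lo=∅
  n4 li=∅ lo={e}
  n5 li=∅ lo=∅

Conflict graph:
  b: ∅
  e: {k}
  k: {e,t}
  t: {k}

N(t) = ["k"]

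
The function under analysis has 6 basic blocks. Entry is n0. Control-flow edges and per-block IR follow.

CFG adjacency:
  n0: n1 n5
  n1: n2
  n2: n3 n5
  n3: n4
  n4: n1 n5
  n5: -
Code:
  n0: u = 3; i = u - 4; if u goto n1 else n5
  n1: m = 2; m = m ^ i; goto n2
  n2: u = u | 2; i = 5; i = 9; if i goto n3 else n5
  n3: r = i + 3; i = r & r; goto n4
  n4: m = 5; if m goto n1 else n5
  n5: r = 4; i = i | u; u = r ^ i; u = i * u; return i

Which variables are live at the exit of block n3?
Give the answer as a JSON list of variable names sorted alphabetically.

def/use:
  n0: {i,u} / ∅
  n1: {m} / {i}
  n2: {i,u} / {u}
  n3: {i,r} / {i}
  n4: {m} / ∅
  n5: {i,r,u} / {i,u}

Live sets:
  n0 li=∅ lo={i,u}
  n1 li={i,u} lo={u}
  n2 li={u} lo={i,u}
  n3 li={i,u} lo={i,u}
  n4 li={i,u} lo={i,u}
  n5 li={i,u} lo=∅

live-out(n3) = ["i", "u"]

Answer: ["i", "u"]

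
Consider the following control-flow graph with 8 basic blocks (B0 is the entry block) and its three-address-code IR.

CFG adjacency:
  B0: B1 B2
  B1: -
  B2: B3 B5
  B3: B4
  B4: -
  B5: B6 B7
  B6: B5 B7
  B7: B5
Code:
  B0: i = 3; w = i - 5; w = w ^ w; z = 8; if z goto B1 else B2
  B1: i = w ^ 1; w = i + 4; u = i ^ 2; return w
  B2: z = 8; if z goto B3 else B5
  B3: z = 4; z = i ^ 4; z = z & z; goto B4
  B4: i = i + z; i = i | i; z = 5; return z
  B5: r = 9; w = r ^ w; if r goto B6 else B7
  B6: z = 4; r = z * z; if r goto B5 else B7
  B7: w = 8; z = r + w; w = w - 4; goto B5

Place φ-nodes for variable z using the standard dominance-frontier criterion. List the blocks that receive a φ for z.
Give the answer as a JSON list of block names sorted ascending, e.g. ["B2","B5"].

Answer: ["B5", "B7"]

Derivation:
idom tree: B1←B0 B2←B0 B3←B2 B4←B3 B5←B2 B6←B5 B7←B5
Dom at joins:
  B5: preds {B2,B6,B7}: {B0,B2} ∩ {B0,B2,B5,B6} ∩ {B0,B2,B5,B7} = {B0,B2}; idom=B2
  B7: preds {B5,B6}: {B0,B2,B5} ∩ {B0,B2,B5,B6} = {B0,B2,B5}; idom=B5

Frontier:
  join B5 pred B2: · stop@B2
  join B5 pred B6: B6→B5 stop@B2
  join B5 pred B7: B7→B5 stop@B2
  join B7 pred B5: · stop@B5
  join B7 pred B6: B6 stop@B5
  DF(B0)=∅
  DF(B1)=∅
  DF(B2)=∅
  DF(B3)=∅
  DF(B4)=∅
  DF(B5)={B5}
  DF(B6)={B5,B7}
  DF(B7)={B5}

φ for z: defs {B0,B2,B3,B4,B6,B7}
  DF⁺ = {B5,B7}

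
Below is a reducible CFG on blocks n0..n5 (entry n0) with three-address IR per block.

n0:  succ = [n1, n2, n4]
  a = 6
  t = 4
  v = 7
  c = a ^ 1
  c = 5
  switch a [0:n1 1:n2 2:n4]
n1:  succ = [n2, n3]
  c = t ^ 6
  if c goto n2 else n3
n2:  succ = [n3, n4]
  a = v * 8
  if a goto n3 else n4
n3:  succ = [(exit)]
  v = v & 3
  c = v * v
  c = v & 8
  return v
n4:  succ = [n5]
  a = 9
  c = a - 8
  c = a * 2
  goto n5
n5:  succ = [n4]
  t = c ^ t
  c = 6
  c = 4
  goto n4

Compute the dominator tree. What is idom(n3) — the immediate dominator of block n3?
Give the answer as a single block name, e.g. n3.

Answer: n0

Working:
idom tree: n1←n0 n2←n0 n3←n0 n4←n0 n5←n4
Join-block Dom:
  n2: preds {n0,n1}: {n0} ∩ {n0,n1} = {n0}; idom=n0
  n3: preds {n1,n2}: {n0,n1} ∩ {n0,n2} = {n0}; idom=n0
  n4: preds {n0,n2,n5}: {n0} ∩ {n0,n2} ∩ {n0,n4,n5} = {n0}; idom=n0

idom(n3) = n0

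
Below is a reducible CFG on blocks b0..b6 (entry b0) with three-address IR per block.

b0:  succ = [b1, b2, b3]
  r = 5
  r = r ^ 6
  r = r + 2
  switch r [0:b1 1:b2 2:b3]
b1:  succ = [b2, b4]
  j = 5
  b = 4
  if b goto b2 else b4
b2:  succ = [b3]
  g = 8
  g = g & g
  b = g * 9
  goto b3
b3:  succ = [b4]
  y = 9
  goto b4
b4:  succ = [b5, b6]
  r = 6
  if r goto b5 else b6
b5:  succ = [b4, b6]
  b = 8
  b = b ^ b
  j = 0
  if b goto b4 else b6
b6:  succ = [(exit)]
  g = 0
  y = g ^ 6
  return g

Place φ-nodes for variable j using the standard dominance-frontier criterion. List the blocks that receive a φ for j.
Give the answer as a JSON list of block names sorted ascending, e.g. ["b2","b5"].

idom tree: b1←b0 b2←b0 b3←b0 b4←b0 b5←b4 b6←b4
Dom at joins:
  b2: preds {b0,b1}: {b0} ∩ {b0,b1} = {b0}; idom=b0
  b3: preds {b0,b2}: {b0} ∩ {b0,b2} = {b0}; idom=b0
  b4: preds {b1,b3,b5}: {b0,b1} ∩ {b0,b3} ∩ {b0,b4,b5} = {b0}; idom=b0
  b6: preds {b4,b5}: {b0,b4} ∩ {b0,b4,b5} = {b0,b4}; idom=b4

Frontier:
  join b2 pred b0: · stop@b0
  join b2 pred b1: b1 stop@b0
  join b3 pred b0: · stop@b0
  join b3 pred b2: b2 stop@b0
  join b4 pred b1: b1 stop@b0
  join b4 pred b3: b3 stop@b0
  join b4 pred b5: b5→b4 stop@b0
  join b6 pred b4: · stop@b4
  join b6 pred b5: b5 stop@b4
  b0 → ∅
  b1 → {b2,b4}
  b2 → {b3}
  b3 → {b4}
  b4 → {b4}
  b5 → {b4,b6}
  b6 → ∅

φ for j: defs {b1,b5}
  DF⁺ = {b2,b3,b4,b6}

Answer: ["b2", "b3", "b4", "b6"]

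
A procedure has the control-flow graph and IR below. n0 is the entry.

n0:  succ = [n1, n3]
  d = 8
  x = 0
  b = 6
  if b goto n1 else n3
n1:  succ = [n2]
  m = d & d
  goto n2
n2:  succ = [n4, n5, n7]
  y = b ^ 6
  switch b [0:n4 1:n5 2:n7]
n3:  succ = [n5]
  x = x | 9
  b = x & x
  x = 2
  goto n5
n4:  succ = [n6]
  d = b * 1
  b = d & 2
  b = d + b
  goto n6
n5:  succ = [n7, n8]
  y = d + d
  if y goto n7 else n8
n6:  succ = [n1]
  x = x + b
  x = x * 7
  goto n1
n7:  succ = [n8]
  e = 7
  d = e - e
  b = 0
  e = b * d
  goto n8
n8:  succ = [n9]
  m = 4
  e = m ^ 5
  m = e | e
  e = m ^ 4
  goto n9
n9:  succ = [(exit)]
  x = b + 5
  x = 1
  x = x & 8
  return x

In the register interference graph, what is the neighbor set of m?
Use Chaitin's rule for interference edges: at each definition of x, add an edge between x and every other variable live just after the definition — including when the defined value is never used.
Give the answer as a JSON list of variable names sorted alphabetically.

Answer: ["b", "d", "x"]

Analysis:
Per-block:
  n0: {b,d,x} / ∅
  n1: {m} / {d}
  n2: {y} / {b}
  n3: {b,x} / {x}
  n4: {b,d} / {b}
  n5: {y} / {d}
  n6: {x} / {b,x}
  n7: {b,d,e} / ∅
  n8: {e,m} / ∅
  n9: {x} / {b}

Liveness:
  live n0: ∅→{b,d,x}
  live n1: {b,d,x}→{b,d,x}
  live n2: {b,d,x}→{b,d,x}
  live n3: {d,x}→{b,d}
  live n4: {b,x}→{b,d,x}
  live n5: {b,d}→{b}
  live n6: {b,d,x}→{b,d,x}
  live n7: ∅→{b}
  live n8: {b}→{b}
  live n9: {b}→∅

Conflict graph:
  b↔{d,e,m,x,y}
  d↔{b,m,x,y}
  e↔{b}
  m↔{b,d,x}
  x↔{b,d,m,y}
  y↔{b,d,x}

N(m) = ["b", "d", "x"]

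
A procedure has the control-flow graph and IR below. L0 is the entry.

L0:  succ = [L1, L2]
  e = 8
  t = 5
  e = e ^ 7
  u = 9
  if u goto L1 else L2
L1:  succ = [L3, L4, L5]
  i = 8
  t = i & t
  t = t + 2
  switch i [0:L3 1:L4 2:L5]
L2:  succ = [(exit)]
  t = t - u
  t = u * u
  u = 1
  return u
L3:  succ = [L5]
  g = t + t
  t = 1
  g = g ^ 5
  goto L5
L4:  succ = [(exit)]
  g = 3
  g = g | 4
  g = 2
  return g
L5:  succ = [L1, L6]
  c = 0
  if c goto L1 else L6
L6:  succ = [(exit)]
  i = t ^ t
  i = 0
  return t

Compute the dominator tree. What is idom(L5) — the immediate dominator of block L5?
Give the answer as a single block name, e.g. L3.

Answer: L1

Working:
idom tree: L1←L0 L2←L0 L3←L1 L4←L1 L5←L1 L6←L5
Dom∩ at merges:
  L1: preds {L0,L5}: {L0} ∩ {L0,L1,L5} = {L0}; idom=L0
  L5: preds {L1,L3}: {L0,L1} ∩ {L0,L1,L3} = {L0,L1}; idom=L1

idom(L5) = L1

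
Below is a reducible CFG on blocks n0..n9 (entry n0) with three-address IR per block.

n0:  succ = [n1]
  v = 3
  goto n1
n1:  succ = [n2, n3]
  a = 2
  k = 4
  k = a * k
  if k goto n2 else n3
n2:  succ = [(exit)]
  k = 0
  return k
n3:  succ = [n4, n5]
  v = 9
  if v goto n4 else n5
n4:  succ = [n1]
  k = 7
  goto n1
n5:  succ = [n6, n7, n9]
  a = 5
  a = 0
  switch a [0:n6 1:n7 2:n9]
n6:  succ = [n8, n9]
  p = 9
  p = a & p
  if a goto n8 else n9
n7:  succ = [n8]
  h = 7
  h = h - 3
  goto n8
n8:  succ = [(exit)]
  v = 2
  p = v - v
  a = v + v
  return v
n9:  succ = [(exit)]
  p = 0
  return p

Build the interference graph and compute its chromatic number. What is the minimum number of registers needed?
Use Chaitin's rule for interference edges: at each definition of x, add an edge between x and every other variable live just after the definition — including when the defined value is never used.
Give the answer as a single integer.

Block summaries:
  n0: def={v} ue=∅
  n1: def={a,k} ue=∅
  n2: def={k} ue=∅
  n3: def={v} ue=∅
  n4: def={k} ue=∅
  n5: def={a} ue=∅
  n6: def={p} ue={a}
  n7: def={h} ue=∅
  n8: def={a,p,v} ue=∅
  n9: def={p} ue=∅

Liveness:
  live n0: ∅→∅
  live n1: ∅→∅
  live n2: ∅→∅
  live n3: ∅→∅
  live n4: ∅→∅
  live n5: ∅→{a}
  live n6: {a}→∅
  live n7: ∅→∅
  live n8: ∅→∅
  live n9: ∅→∅

Interfere edges:
  a↔{k,p,v}
  h↔∅
  k↔{a}
  p↔{a,v}
  v↔{a,p}

Chromatic number:
  {a,p,v} pairwise interfere (3-clique) ⇒ χ ≥ 3
  3-colouring: r0={a,h}  r1={k,p}  r2={v}
  χ = 3

Answer: 3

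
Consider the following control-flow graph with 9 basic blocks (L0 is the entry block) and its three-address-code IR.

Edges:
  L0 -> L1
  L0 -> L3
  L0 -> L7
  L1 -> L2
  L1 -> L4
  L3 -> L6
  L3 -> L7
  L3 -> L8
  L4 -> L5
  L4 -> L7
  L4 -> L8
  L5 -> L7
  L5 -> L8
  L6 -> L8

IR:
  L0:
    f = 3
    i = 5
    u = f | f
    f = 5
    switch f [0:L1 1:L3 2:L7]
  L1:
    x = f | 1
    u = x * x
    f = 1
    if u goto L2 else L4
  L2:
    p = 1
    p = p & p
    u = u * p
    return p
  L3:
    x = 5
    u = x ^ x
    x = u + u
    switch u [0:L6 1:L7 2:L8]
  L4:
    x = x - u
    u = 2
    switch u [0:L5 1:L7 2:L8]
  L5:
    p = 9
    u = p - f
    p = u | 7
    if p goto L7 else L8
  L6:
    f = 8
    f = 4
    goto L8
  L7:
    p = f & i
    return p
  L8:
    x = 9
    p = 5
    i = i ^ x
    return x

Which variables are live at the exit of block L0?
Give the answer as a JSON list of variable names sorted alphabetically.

Answer: ["f", "i"]

Working:
Block summaries:
  L0 def {f,i,u} use ∅
  L1 def {f,u,x} use {f}
  L2 def {p,u} use {u}
  L3 def {u,x} use ∅
  L4 def {u,x} use {u,x}
  L5 def {p,u} use {f}
  L6 def {f} use ∅
  L7 def {p} use {f,i}
  L8 def {i,p,x} use {i}

Backward fixpoint:
  live L0: ∅→{f,i}
  live L1: {f,i}→{f,i,u,x}
  live L2: {u}→∅
  live L3: {f,i}→{f,i}
  live L4: {f,i,u,x}→{f,i}
  live L5: {f,i}→{f,i}
  live L6: {i}→{i}
  live L7: {f,i}→∅
  live L8: {i}→∅

live-out(L0) = ["f", "i"]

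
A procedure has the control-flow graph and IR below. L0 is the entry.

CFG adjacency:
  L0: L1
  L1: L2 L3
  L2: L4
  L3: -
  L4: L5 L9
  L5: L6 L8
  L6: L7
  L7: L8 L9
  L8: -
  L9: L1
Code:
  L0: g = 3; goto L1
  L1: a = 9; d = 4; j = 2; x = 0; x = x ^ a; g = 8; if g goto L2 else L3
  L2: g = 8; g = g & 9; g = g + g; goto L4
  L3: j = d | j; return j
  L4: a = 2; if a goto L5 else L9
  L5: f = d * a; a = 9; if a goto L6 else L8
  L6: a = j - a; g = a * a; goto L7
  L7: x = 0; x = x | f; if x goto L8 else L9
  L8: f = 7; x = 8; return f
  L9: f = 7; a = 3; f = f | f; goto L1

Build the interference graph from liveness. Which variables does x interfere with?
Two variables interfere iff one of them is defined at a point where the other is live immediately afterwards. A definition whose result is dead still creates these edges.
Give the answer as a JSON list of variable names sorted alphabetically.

Answer: ["a", "d", "f", "j"]

Analysis:
Block summaries:
  L0: {g} / ∅
  L1: {a,d,g,j,x} / ∅
  L2: {g} / ∅
  L3: {j} / {d,j}
  L4: {a} / ∅
  L5: {a,f} / {a,d}
  L6: {a,g} / {a,j}
  L7: {x} / {f}
  L8: {f,x} / ∅
  L9: {a,f} / ∅

Live sets:
  L0: in=∅ out=∅
  L1: in=∅ out={d,j}
  L2: in={d,j} out={d,j}
  L3: in={d,j} out=∅
  L4: in={d,j} out={a,d,j}
  L5: in={a,d,j} out={a,f,j}
  L6: in={a,f,j} out={f}
  L7: in={f} out=∅
  L8: in=∅ out=∅
  L9: in=∅ out=∅

Conflict graph:
  a↔{d,f,j,x}
  d↔{a,g,j,x}
  f↔{a,g,j,x}
  g↔{d,f,j}
  j↔{a,d,f,g,x}
  x↔{a,d,f,j}

N(x) = ["a", "d", "f", "j"]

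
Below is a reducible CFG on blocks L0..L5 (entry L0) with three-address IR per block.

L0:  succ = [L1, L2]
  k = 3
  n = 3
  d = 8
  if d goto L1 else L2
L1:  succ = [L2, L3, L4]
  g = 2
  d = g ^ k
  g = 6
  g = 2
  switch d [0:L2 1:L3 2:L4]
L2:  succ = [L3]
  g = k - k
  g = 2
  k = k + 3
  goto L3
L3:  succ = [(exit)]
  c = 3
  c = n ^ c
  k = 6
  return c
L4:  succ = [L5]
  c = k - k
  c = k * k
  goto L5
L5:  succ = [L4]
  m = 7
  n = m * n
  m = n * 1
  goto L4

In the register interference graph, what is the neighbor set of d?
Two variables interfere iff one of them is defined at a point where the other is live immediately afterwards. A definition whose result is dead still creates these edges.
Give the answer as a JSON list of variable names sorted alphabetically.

Per-block:
  L0: def={d,k,n} ue=∅
  L1: def={d,g} ue={k}
  L2: def={g,k} ue={k}
  L3: def={c,k} ue={n}
  L4: def={c} ue={k}
  L5: def={m,n} ue={n}

Liveness:
  live L0: ∅→{k,n}
  live L1: {k,n}→{k,n}
  live L2: {k,n}→{n}
  live L3: {n}→∅
  live L4: {k,n}→{k,n}
  live L5: {k,n}→{k,n}

Interfere edges:
  c↔{k,n}
  d↔{g,k,n}
  g↔{d,k,n}
  k↔{c,d,g,m,n}
  m↔{k,n}
  n↔{c,d,g,k,m}

N(d) = ["g", "k", "n"]

Answer: ["g", "k", "n"]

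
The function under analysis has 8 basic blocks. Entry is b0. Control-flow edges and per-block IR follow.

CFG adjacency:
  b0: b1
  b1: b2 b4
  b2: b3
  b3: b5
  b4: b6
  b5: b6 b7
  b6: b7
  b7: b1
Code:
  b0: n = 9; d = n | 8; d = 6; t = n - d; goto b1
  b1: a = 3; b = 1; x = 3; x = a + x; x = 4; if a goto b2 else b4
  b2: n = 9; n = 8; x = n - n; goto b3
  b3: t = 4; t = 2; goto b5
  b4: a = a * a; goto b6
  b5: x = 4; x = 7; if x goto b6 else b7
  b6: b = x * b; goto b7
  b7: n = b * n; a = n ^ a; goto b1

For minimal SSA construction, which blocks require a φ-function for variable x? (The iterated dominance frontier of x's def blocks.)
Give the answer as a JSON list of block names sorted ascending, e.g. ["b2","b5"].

Answer: ["b1", "b6", "b7"]

Analysis:
idom tree: b1←b0 b2←b1 b3←b2 b4←b1 b5←b3 b6←b1 b7←b1
Dom∩ at merges:
  b1: preds {b0,b7}: {b0} ∩ {b0,b1,b7} = {b0}; idom=b0
  b6: preds {b4,b5}: {b0,b1,b4} ∩ {b0,b1,b2,b3,b5} = {b0,b1}; idom=b1
  b7: preds {b5,b6}: {b0,b1,b2,b3,b5} ∩ {b0,b1,b6} = {b0,b1}; idom=b1

DF walk-up:
  join b1 pred b0: · stop@b0
  join b1 pred b7: b7→b1 stop@b0
  join b6 pred b4: b4 stop@b1
  join b6 pred b5: b5→b3→b2 stop@b1
  join b7 pred b5: b5→b3→b2 stop@b1
  join b7 pred b6: b6 stop@b1
  b0: DF=∅
  b1: DF={b1}
  b2: DF={b6,b7}
  b3: DF={b6,b7}
  b4: DF={b6}
  b5: DF={b6,b7}
  b6: DF={b7}
  b7: DF={b1}

φ for x: defs {b1,b2,b5}
  DF⁺ = {b1,b6,b7}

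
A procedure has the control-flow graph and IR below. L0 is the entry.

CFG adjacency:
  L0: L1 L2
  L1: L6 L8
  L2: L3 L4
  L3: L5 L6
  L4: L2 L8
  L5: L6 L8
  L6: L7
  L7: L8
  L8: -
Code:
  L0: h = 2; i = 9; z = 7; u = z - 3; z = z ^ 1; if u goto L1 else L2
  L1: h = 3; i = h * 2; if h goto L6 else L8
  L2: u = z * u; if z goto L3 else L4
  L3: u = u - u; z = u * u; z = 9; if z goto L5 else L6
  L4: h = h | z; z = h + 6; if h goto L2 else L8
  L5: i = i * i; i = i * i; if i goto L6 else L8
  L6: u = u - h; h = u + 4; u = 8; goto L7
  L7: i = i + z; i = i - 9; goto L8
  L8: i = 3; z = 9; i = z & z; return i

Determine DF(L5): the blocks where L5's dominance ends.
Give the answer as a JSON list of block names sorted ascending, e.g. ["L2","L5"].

Answer: ["L6", "L8"]

Working:
idom tree: L1←L0 L2←L0 L3←L2 L4←L2 L5←L3 L6←L0 L7←L6 L8←L0
Dom∩ at merges:
  L2: preds {L0,L4}: {L0} ∩ {L0,L2,L4} = {L0}; idom=L0
  L6: preds {L1,L3,L5}: {L0,L1} ∩ {L0,L2,L3} ∩ {L0,L2,L3,L5} = {L0}; idom=L0
  L8: preds {L1,L4,L5,L7}: {L0,L1} ∩ {L0,L2,L4} ∩ {L0,L2,L3,L5} ∩ {L0,L6,L7} = {L0}; idom=L0

DF walk-up:
  L2←L0: walk · to L0
  L2←L4: walk L4→L2 to L0
  L6←L1: walk L1 to L0
  L6←L3: walk L3→L2 to L0
  L6←L5: walk L5→L3→L2 to L0
  L8←L1: walk L1 to L0
  L8←L4: walk L4→L2 to L0
  L8←L5: walk L5→L3→L2 to L0
  L8←L7: walk L7→L6 to L0
  DF(L0)=∅
  DF(L1)={L6,L8}
  DF(L2)={L2,L6,L8}
  DF(L3)={L6,L8}
  DF(L4)={L2,L8}
  DF(L5)={L6,L8}
  DF(L6)={L8}
  DF(L7)={L8}
  DF(L8)=∅

DF(L5) = ["L6", "L8"]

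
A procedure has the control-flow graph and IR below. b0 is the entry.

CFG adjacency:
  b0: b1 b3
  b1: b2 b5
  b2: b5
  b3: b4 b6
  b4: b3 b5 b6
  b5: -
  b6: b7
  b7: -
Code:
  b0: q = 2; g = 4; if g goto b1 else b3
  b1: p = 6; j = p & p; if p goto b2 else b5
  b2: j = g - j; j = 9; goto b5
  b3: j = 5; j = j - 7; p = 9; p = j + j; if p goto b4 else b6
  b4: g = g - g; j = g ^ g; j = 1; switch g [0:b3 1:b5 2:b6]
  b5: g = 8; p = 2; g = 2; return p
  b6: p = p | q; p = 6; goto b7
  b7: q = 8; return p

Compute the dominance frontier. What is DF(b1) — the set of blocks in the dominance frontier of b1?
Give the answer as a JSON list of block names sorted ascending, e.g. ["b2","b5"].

idom tree: b1←b0 b2←b1 b3←b0 b4←b3 b5←b0 b6←b3 b7←b6
Join-block Dom:
  b3: preds {b0,b4}: {b0} ∩ {b0,b3,b4} = {b0}; idom=b0
  b5: preds {b1,b2,b4}: {b0,b1} ∩ {b0,b1,b2} ∩ {b0,b3,b4} = {b0}; idom=b0
  b6: preds {b3,b4}: {b0,b3} ∩ {b0,b3,b4} = {b0,b3}; idom=b3

DF walk-up:
  b3←b0: walk · to b0
  b3←b4: walk b4→b3 to b0
  b5←b1: walk b1 to b0
  b5←b2: walk b2→b1 to b0
  b5←b4: walk b4→b3 to b0
  b6←b3: walk · to b3
  b6←b4: walk b4 to b3
  DF(b0)=∅
  DF(b1)={b5}
  DF(b2)={b5}
  DF(b3)={b3,b5}
  DF(b4)={b3,b5,b6}
  DF(b5)=∅
  DF(b6)=∅
  DF(b7)=∅

DF(b1) = ["b5"]

Answer: ["b5"]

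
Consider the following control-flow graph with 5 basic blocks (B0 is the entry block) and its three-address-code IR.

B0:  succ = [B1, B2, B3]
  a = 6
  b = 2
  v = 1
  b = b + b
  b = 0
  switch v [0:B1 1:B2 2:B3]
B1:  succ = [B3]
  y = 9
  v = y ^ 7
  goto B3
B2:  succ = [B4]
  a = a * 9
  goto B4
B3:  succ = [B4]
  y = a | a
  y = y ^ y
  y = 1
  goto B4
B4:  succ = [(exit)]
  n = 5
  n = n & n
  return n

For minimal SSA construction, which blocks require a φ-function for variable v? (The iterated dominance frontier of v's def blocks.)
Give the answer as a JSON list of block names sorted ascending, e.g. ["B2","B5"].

idom tree: B1←B0 B2←B0 B3←B0 B4←B0
Dom at joins:
  B3: preds {B0,B1}: {B0} ∩ {B0,B1} = {B0}; idom=B0
  B4: preds {B2,B3}: {B0,B2} ∩ {B0,B3} = {B0}; idom=B0

DF walk-up:
  B3←B0: walk · to B0
  B3←B1: walk B1 to B0
  B4←B2: walk B2 to B0
  B4←B3: walk B3 to B0
  DF(B0)=∅
  DF(B1)={B3}
  DF(B2)={B4}
  DF(B3)={B4}
  DF(B4)=∅

φ for v: defs {B0,B1}
  DF⁺ = {B3,B4}

Answer: ["B3", "B4"]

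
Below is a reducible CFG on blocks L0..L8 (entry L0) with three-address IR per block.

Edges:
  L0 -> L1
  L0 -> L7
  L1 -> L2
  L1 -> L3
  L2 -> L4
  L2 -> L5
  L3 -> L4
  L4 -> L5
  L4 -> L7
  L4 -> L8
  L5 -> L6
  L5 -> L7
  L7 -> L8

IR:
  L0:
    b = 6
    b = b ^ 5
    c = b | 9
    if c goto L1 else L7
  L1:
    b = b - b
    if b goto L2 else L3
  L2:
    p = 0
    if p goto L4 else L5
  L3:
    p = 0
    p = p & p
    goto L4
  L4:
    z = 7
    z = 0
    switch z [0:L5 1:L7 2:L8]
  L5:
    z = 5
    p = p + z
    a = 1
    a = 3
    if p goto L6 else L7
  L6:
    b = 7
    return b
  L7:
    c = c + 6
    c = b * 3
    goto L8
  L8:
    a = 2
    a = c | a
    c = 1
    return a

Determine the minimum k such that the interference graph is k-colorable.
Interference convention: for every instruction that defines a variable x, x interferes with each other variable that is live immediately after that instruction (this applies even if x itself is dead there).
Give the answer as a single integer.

Block summaries:
  L0: {b,c} / ∅
  L1: {b} / {b}
  L2: {p} / ∅
  L3: {p} / ∅
  L4: {z} / ∅
  L5: {a,p,z} / {p}
  L6: {b} / ∅
  L7: {c} / {b,c}
  L8: {a,c} / {c}

Liveness:
  L0: in=∅ out={b,c}
  L1: in={b,c} out={b,c}
  L2: in={b,c} out={b,c,p}
  L3: in={b,c} out={b,c,p}
  L4: in={b,c,p} out={b,c,p}
  L5: in={b,c,p} out={b,c}
  L6: in=∅ out=∅
  L7: in={b,c} out={c}
  L8: in={c} out=∅

Conflict graph:
  a↔{b,c,p}
  b↔{a,c,p,z}
  c↔{a,b,p,z}
  p↔{a,b,c,z}
  z↔{b,c,p}

Colouring:
  clique {a,b,c,p} ⇒ need ≥ 4
  4-colouring: c0={b}  c1={c}  c2={p}  c3={a,z}
  χ = 4

Answer: 4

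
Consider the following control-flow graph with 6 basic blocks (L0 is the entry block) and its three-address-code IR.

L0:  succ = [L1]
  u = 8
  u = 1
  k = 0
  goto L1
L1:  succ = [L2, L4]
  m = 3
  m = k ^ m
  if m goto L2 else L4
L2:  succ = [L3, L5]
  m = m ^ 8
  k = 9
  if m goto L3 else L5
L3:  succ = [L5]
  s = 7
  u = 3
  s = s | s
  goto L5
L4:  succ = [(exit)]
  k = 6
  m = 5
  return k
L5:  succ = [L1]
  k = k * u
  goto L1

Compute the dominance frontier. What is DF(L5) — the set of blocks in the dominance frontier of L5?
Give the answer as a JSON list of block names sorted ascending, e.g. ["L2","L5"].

idom tree: L1←L0 L2←L1 L3←L2 L4←L1 L5←L2
Dom∩ at merges:
  L1: preds {L0,L5}: {L0} ∩ {L0,L1,L2,L5} = {L0}; idom=L0
  L5: preds {L2,L3}: {L0,L1,L2} ∩ {L0,L1,L2,L3} = {L0,L1,L2}; idom=L2

Frontier:
  join L1 pred L0: · stop@L0
  join L1 pred L5: L5→L2→L1 stop@L0
  join L5 pred L2: · stop@L2
  join L5 pred L3: L3 stop@L2
  DF(L0)=∅
  DF(L1)={L1}
  DF(L2)={L1}
  DF(L3)={L5}
  DF(L4)=∅
  DF(L5)={L1}

DF(L5) = ["L1"]

Answer: ["L1"]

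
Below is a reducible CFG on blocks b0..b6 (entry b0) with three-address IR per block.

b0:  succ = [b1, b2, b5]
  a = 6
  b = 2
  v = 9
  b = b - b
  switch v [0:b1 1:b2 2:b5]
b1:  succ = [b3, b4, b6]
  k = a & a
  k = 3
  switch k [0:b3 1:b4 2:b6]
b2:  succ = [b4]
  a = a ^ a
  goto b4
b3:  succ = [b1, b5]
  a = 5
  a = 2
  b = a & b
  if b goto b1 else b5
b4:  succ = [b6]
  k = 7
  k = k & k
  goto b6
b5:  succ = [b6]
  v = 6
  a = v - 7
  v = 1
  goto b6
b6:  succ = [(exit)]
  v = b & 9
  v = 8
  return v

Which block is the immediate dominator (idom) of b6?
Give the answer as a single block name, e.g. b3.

idom tree: b1←b0 b2←b0 b3←b1 b4←b0 b5←b0 b6←b0
Join-block Dom:
  b1: preds {b0,b3}: {b0} ∩ {b0,b1,b3} = {b0}; idom=b0
  b4: preds {b1,b2}: {b0,b1} ∩ {b0,b2} = {b0}; idom=b0
  b5: preds {b0,b3}: {b0} ∩ {b0,b1,b3} = {b0}; idom=b0
  b6: preds {b1,b4,b5}: {b0,b1} ∩ {b0,b4} ∩ {b0,b5} = {b0}; idom=b0

idom(b6) = b0

Answer: b0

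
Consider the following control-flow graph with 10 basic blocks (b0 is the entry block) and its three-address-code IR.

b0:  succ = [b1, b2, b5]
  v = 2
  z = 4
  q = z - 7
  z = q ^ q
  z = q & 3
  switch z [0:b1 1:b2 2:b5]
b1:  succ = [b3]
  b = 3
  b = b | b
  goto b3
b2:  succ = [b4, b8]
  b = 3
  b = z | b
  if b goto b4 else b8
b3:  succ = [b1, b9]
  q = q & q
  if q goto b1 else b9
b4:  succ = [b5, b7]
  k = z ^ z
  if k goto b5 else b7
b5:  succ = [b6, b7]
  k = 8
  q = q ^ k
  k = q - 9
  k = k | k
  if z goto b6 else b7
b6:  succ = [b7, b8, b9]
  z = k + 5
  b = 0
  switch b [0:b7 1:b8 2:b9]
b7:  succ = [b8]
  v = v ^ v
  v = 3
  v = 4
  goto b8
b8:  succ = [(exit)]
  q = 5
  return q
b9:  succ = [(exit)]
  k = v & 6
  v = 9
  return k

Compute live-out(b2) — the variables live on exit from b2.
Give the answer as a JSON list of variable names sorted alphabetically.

Block summaries:
  b0 def {q,v,z} use ∅
  b1 def {b} use ∅
  b2 def {b} use {z}
  b3 def {q} use {q}
  b4 def {k} use {z}
  b5 def {k,q} use {q,z}
  b6 def {b,z} use {k}
  b7 def {v} use {v}
  b8 def {q} use ∅
  b9 def {k,v} use {v}

Liveness:
  b0 li=∅ lo={q,v,z}
  b1 li={q,v} lo={q,v}
  b2 li={q,v,z} lo={q,v,z}
  b3 li={q,v} lo={q,v}
  b4 li={q,v,z} lo={q,v,z}
  b5 li={q,v,z} lo={k,v}
  b6 li={k,v} lo={v}
  b7 li={v} lo=∅
  b8 li=∅ lo=∅
  b9 li={v} lo=∅

live-out(b2) = ["q", "v", "z"]

Answer: ["q", "v", "z"]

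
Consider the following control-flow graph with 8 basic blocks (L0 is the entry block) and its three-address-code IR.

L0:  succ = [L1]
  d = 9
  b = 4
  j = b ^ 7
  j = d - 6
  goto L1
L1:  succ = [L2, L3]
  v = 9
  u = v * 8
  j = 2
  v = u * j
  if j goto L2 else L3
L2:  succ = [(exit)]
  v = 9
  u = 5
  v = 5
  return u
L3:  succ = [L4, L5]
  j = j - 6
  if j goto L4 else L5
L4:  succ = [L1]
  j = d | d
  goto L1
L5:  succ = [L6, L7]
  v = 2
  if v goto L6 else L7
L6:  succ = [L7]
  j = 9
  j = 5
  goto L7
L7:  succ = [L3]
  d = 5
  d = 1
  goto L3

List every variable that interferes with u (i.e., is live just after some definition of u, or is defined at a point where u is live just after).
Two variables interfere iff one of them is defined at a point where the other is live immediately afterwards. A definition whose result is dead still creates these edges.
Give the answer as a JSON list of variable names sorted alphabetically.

Block summaries:
  L0 def {b,d,j} use ∅
  L1 def {j,u,v} use ∅
  L2 def {u,v} use ∅
  L3 def {j} use {j}
  L4 def {j} use {d}
  L5 def {v} use ∅
  L6 def {j} use ∅
  L7 def {d} use ∅

Backward fixpoint:
  live L0: ∅→{d}
  live L1: {d}→{d,j}
  live L2: ∅→∅
  live L3: {d,j}→{d,j}
  live L4: {d}→{d}
  live L5: {j}→{j}
  live L6: ∅→{j}
  live L7: {j}→{d,j}

Interference:
  b: {d}
  d: {b,j,u,v}
  j: {d,u,v}
  u: {d,j,v}
  v: {d,j,u}

N(u) = ["d", "j", "v"]

Answer: ["d", "j", "v"]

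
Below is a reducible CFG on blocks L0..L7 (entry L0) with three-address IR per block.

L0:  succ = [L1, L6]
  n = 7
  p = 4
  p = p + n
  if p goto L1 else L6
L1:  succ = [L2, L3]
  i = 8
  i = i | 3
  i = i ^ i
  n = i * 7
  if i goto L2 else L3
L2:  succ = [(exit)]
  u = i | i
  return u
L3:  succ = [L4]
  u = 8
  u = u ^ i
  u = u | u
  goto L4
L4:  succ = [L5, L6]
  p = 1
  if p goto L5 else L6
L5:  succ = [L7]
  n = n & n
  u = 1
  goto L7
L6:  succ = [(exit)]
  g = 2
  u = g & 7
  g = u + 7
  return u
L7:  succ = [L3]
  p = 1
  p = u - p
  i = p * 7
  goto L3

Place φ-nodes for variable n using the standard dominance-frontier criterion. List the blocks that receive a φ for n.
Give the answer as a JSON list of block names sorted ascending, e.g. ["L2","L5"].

idom tree: L1←L0 L2←L1 L3←L1 L4←L3 L5←L4 L6←L0 L7←L5
Join-block Dom:
  L3: preds {L1,L7}: {L0,L1} ∩ {L0,L1,L3,L4,L5,L7} = {L0,L1}; idom=L1
  L6: preds {L0,L4}: {L0} ∩ {L0,L1,L3,L4} = {L0}; idom=L0

DF derivation:
  join L3 pred L1: · stop@L1
  join L3 pred L7: L7→L5→L4→L3 stop@L1
  join L6 pred L0: · stop@L0
  join L6 pred L4: L4→L3→L1 stop@L0
  L0: DF=∅
  L1: DF={L6}
  L2: DF=∅
  L3: DF={L3,L6}
  L4: DF={L3,L6}
  L5: DF={L3}
  L6: DF=∅
  L7: DF={L3}

φ for n: defs {L0,L1,L5}
  DF⁺ = {L3,L6}

Answer: ["L3", "L6"]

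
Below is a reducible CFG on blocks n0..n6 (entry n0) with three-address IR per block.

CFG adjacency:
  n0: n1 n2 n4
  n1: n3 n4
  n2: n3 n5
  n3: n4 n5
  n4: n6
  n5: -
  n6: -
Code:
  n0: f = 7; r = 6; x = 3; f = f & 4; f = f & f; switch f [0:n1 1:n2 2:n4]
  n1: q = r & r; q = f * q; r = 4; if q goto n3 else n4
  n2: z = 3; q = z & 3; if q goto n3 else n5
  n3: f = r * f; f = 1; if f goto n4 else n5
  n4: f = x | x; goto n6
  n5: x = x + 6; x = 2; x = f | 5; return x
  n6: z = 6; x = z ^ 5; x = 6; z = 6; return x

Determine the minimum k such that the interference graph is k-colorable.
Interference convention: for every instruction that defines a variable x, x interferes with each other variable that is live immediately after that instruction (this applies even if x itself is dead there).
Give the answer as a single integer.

Per-block:
  n0: {f,r,x} / ∅
  n1: {q,r} / {f,r}
  n2: {q,z} / ∅
  n3: {f} / {f,r}
  n4: {f} / {x}
  n5: {x} / {f,x}
  n6: {x,z} / ∅

Backward fixpoint:
  n0 li=∅ lo={f,r,x}
  n1 li={f,r,x} lo={f,r,x}
  n2 li={f,r,x} lo={f,r,x}
  n3 li={f,r,x} lo={f,x}
  n4 li={x} lo=∅
  n5 li={f,x} lo=∅
  n6 li=∅ lo=∅

Conflict graph:
  f: {q,r,x,z}
  q: {f,r,x}
  r: {f,q,x,z}
  x: {f,q,r,z}
  z: {f,r,x}

Colouring:
  clique {f,q,r,x} ⇒ need ≥ 4
  4-colouring: r0={f}  r1={r}  r2={x}  r3={q,z}
  χ = 4

Answer: 4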